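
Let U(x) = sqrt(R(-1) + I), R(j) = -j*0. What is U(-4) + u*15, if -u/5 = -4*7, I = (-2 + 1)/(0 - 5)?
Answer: 2100 + sqrt(5)/5 ≈ 2100.4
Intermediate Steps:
I = 1/5 (I = -1/(-5) = -1*(-1/5) = 1/5 ≈ 0.20000)
R(j) = 0
u = 140 (u = -(-20)*7 = -5*(-28) = 140)
U(x) = sqrt(5)/5 (U(x) = sqrt(0 + 1/5) = sqrt(1/5) = sqrt(5)/5)
U(-4) + u*15 = sqrt(5)/5 + 140*15 = sqrt(5)/5 + 2100 = 2100 + sqrt(5)/5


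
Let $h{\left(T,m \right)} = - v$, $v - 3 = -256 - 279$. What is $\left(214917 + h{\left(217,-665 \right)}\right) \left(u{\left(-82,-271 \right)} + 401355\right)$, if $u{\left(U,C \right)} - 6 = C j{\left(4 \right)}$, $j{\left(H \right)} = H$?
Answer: $86239279373$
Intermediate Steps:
$v = -532$ ($v = 3 - 535 = -532$)
$u{\left(U,C \right)} = 6 + 4 C$ ($u{\left(U,C \right)} = 6 + C 4 = 6 + 4 C$)
$h{\left(T,m \right)} = 532$ ($h{\left(T,m \right)} = \left(-1\right) \left(-532\right) = 532$)
$\left(214917 + h{\left(217,-665 \right)}\right) \left(u{\left(-82,-271 \right)} + 401355\right) = \left(214917 + 532\right) \left(\left(6 + 4 \left(-271\right)\right) + 401355\right) = 215449 \left(\left(6 - 1084\right) + 401355\right) = 215449 \left(-1078 + 401355\right) = 215449 \cdot 400277 = 86239279373$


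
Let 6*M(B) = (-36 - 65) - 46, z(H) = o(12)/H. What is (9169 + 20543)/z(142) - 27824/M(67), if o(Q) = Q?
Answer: 17283656/49 ≈ 3.5273e+5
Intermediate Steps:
z(H) = 12/H
M(B) = -49/2 (M(B) = ((-36 - 65) - 46)/6 = (-101 - 46)/6 = (1/6)*(-147) = -49/2)
(9169 + 20543)/z(142) - 27824/M(67) = (9169 + 20543)/((12/142)) - 27824/(-49/2) = 29712/((12*(1/142))) - 27824*(-2/49) = 29712/(6/71) + 55648/49 = 29712*(71/6) + 55648/49 = 351592 + 55648/49 = 17283656/49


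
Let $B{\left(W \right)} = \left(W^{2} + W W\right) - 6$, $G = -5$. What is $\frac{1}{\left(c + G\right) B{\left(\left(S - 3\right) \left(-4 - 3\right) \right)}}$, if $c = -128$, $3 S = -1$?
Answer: $- \frac{9}{1296218} \approx -6.9433 \cdot 10^{-6}$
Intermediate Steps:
$S = - \frac{1}{3}$ ($S = \frac{1}{3} \left(-1\right) = - \frac{1}{3} \approx -0.33333$)
$B{\left(W \right)} = -6 + 2 W^{2}$ ($B{\left(W \right)} = \left(W^{2} + W^{2}\right) - 6 = 2 W^{2} - 6 = -6 + 2 W^{2}$)
$\frac{1}{\left(c + G\right) B{\left(\left(S - 3\right) \left(-4 - 3\right) \right)}} = \frac{1}{\left(-128 - 5\right) \left(-6 + 2 \left(\left(- \frac{1}{3} - 3\right) \left(-4 - 3\right)\right)^{2}\right)} = \frac{1}{\left(-133\right) \left(-6 + 2 \left(\left(- \frac{10}{3}\right) \left(-7\right)\right)^{2}\right)} = \frac{1}{\left(-133\right) \left(-6 + 2 \left(\frac{70}{3}\right)^{2}\right)} = \frac{1}{\left(-133\right) \left(-6 + 2 \cdot \frac{4900}{9}\right)} = \frac{1}{\left(-133\right) \left(-6 + \frac{9800}{9}\right)} = \frac{1}{\left(-133\right) \frac{9746}{9}} = \frac{1}{- \frac{1296218}{9}} = - \frac{9}{1296218}$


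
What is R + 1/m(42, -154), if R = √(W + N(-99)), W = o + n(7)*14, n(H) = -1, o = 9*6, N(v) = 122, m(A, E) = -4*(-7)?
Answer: 1/28 + 9*√2 ≈ 12.764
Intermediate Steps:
m(A, E) = 28
o = 54
W = 40 (W = 54 - 1*14 = 54 - 14 = 40)
R = 9*√2 (R = √(40 + 122) = √162 = 9*√2 ≈ 12.728)
R + 1/m(42, -154) = 9*√2 + 1/28 = 1/28 + 9*√2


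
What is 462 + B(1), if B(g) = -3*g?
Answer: 459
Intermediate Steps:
462 + B(1) = 462 - 3*1 = 462 - 3 = 459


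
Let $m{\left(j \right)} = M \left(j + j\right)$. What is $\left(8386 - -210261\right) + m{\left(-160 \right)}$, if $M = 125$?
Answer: $178647$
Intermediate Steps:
$m{\left(j \right)} = 250 j$ ($m{\left(j \right)} = 125 \left(j + j\right) = 125 \cdot 2 j = 250 j$)
$\left(8386 - -210261\right) + m{\left(-160 \right)} = \left(8386 - -210261\right) + 250 \left(-160\right) = \left(8386 + 210261\right) - 40000 = 218647 - 40000 = 178647$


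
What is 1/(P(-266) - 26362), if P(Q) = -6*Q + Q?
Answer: -1/25032 ≈ -3.9949e-5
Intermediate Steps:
P(Q) = -5*Q
1/(P(-266) - 26362) = 1/(-5*(-266) - 26362) = 1/(1330 - 26362) = 1/(-25032) = -1/25032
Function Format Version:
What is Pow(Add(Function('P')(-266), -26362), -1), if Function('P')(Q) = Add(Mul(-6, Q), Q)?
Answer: Rational(-1, 25032) ≈ -3.9949e-5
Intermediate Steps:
Function('P')(Q) = Mul(-5, Q)
Pow(Add(Function('P')(-266), -26362), -1) = Pow(Add(Mul(-5, -266), -26362), -1) = Pow(Add(1330, -26362), -1) = Pow(-25032, -1) = Rational(-1, 25032)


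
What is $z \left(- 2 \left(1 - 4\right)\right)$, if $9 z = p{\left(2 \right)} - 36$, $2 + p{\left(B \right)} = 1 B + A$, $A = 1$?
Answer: $- \frac{70}{3} \approx -23.333$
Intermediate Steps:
$p{\left(B \right)} = -1 + B$ ($p{\left(B \right)} = -2 + \left(1 B + 1\right) = -2 + \left(B + 1\right) = -2 + \left(1 + B\right) = -1 + B$)
$z = - \frac{35}{9}$ ($z = \frac{\left(-1 + 2\right) - 36}{9} = \frac{1 - 36}{9} = \frac{1}{9} \left(-35\right) = - \frac{35}{9} \approx -3.8889$)
$z \left(- 2 \left(1 - 4\right)\right) = - \frac{35 \left(- 2 \left(1 - 4\right)\right)}{9} = - \frac{35 \left(\left(-2\right) \left(-3\right)\right)}{9} = \left(- \frac{35}{9}\right) 6 = - \frac{70}{3}$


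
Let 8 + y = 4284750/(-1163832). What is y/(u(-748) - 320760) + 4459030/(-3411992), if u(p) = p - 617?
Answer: -8706464626885319/6662258831254875 ≈ -1.3068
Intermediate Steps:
u(p) = -617 + p
y = -2265901/193972 (y = -8 + 4284750/(-1163832) = -8 + 4284750*(-1/1163832) = -8 - 714125/193972 = -2265901/193972 ≈ -11.682)
y/(u(-748) - 320760) + 4459030/(-3411992) = -2265901/(193972*((-617 - 748) - 320760)) + 4459030/(-3411992) = -2265901/(193972*(-1365 - 320760)) + 4459030*(-1/3411992) = -2265901/193972/(-322125) - 2229515/1705996 = -2265901/193972*(-1/322125) - 2229515/1705996 = 2265901/62483230500 - 2229515/1705996 = -8706464626885319/6662258831254875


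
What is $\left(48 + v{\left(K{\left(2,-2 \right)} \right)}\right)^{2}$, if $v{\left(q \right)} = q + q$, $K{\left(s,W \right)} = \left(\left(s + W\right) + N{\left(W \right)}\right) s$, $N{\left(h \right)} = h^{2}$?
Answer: $4096$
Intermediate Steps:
$K{\left(s,W \right)} = s \left(W + s + W^{2}\right)$ ($K{\left(s,W \right)} = \left(\left(s + W\right) + W^{2}\right) s = \left(\left(W + s\right) + W^{2}\right) s = \left(W + s + W^{2}\right) s = s \left(W + s + W^{2}\right)$)
$v{\left(q \right)} = 2 q$
$\left(48 + v{\left(K{\left(2,-2 \right)} \right)}\right)^{2} = \left(48 + 2 \cdot 2 \left(-2 + 2 + \left(-2\right)^{2}\right)\right)^{2} = \left(48 + 2 \cdot 2 \left(-2 + 2 + 4\right)\right)^{2} = \left(48 + 2 \cdot 2 \cdot 4\right)^{2} = \left(48 + 2 \cdot 8\right)^{2} = \left(48 + 16\right)^{2} = 64^{2} = 4096$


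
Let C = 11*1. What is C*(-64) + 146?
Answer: -558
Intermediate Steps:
C = 11
C*(-64) + 146 = 11*(-64) + 146 = -704 + 146 = -558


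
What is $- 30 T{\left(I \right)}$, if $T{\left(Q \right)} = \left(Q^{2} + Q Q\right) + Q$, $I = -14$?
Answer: $-11340$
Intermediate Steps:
$T{\left(Q \right)} = Q + 2 Q^{2}$ ($T{\left(Q \right)} = \left(Q^{2} + Q^{2}\right) + Q = 2 Q^{2} + Q = Q + 2 Q^{2}$)
$- 30 T{\left(I \right)} = - 30 \left(- 14 \left(1 + 2 \left(-14\right)\right)\right) = - 30 \left(- 14 \left(1 - 28\right)\right) = - 30 \left(\left(-14\right) \left(-27\right)\right) = \left(-30\right) 378 = -11340$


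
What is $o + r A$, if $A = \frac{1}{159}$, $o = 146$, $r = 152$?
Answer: $\frac{23366}{159} \approx 146.96$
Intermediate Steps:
$A = \frac{1}{159} \approx 0.0062893$
$o + r A = 146 + 152 \cdot \frac{1}{159} = 146 + \frac{152}{159} = \frac{23366}{159}$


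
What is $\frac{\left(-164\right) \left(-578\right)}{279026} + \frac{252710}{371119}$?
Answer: $\frac{52845886354}{51775925047} \approx 1.0207$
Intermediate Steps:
$\frac{\left(-164\right) \left(-578\right)}{279026} + \frac{252710}{371119} = 94792 \cdot \frac{1}{279026} + 252710 \cdot \frac{1}{371119} = \frac{47396}{139513} + \frac{252710}{371119} = \frac{52845886354}{51775925047}$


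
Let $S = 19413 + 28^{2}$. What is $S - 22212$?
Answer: $-2015$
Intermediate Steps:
$S = 20197$ ($S = 19413 + 784 = 20197$)
$S - 22212 = 20197 - 22212 = -2015$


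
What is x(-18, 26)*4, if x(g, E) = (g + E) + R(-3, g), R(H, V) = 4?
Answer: 48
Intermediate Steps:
x(g, E) = 4 + E + g (x(g, E) = (g + E) + 4 = (E + g) + 4 = 4 + E + g)
x(-18, 26)*4 = (4 + 26 - 18)*4 = 12*4 = 48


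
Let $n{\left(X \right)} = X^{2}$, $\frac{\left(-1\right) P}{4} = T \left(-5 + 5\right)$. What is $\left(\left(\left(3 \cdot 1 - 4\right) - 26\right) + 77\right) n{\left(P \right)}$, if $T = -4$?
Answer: $0$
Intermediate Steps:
$P = 0$ ($P = - 4 \left(- 4 \left(-5 + 5\right)\right) = - 4 \left(\left(-4\right) 0\right) = \left(-4\right) 0 = 0$)
$\left(\left(\left(3 \cdot 1 - 4\right) - 26\right) + 77\right) n{\left(P \right)} = \left(\left(\left(3 \cdot 1 - 4\right) - 26\right) + 77\right) 0^{2} = \left(\left(\left(3 - 4\right) - 26\right) + 77\right) 0 = \left(\left(-1 - 26\right) + 77\right) 0 = \left(-27 + 77\right) 0 = 50 \cdot 0 = 0$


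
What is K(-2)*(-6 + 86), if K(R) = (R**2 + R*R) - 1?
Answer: 560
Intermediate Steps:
K(R) = -1 + 2*R**2 (K(R) = (R**2 + R**2) - 1 = 2*R**2 - 1 = -1 + 2*R**2)
K(-2)*(-6 + 86) = (-1 + 2*(-2)**2)*(-6 + 86) = (-1 + 2*4)*80 = (-1 + 8)*80 = 7*80 = 560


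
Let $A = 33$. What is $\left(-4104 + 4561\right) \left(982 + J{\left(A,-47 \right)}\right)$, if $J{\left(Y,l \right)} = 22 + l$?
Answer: $437349$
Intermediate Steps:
$\left(-4104 + 4561\right) \left(982 + J{\left(A,-47 \right)}\right) = \left(-4104 + 4561\right) \left(982 + \left(22 - 47\right)\right) = 457 \left(982 - 25\right) = 457 \cdot 957 = 437349$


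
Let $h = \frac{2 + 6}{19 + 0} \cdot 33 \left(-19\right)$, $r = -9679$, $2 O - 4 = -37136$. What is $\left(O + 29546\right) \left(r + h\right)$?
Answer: $-109174140$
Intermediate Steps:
$O = -18566$ ($O = 2 + \frac{1}{2} \left(-37136\right) = 2 - 18568 = -18566$)
$h = -264$ ($h = \frac{8}{19} \cdot 33 \left(-19\right) = \frac{264}{19} \left(-19\right) = -264$)
$\left(O + 29546\right) \left(r + h\right) = \left(-18566 + 29546\right) \left(-9679 - 264\right) = 10980 \left(-9943\right) = -109174140$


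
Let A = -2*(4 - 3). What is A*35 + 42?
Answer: -28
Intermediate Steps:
A = -2 (A = -2*1 = -2)
A*35 + 42 = -2*35 + 42 = -70 + 42 = -28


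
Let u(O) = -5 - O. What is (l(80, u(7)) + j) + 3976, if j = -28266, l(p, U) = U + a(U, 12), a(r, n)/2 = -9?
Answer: -24320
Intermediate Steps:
a(r, n) = -18 (a(r, n) = 2*(-9) = -18)
l(p, U) = -18 + U (l(p, U) = U - 18 = -18 + U)
(l(80, u(7)) + j) + 3976 = ((-18 + (-5 - 1*7)) - 28266) + 3976 = ((-18 + (-5 - 7)) - 28266) + 3976 = ((-18 - 12) - 28266) + 3976 = (-30 - 28266) + 3976 = -28296 + 3976 = -24320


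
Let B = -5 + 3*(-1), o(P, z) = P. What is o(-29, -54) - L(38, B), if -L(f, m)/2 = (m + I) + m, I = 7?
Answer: -47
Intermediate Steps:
B = -8 (B = -5 - 3 = -8)
L(f, m) = -14 - 4*m (L(f, m) = -2*((m + 7) + m) = -2*((7 + m) + m) = -2*(7 + 2*m) = -14 - 4*m)
o(-29, -54) - L(38, B) = -29 - (-14 - 4*(-8)) = -29 - (-14 + 32) = -29 - 1*18 = -29 - 18 = -47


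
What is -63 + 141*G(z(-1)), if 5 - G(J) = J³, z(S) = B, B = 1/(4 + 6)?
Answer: 641859/1000 ≈ 641.86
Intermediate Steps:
B = ⅒ (B = 1/10 = ⅒ ≈ 0.10000)
z(S) = ⅒
G(J) = 5 - J³
-63 + 141*G(z(-1)) = -63 + 141*(5 - (⅒)³) = -63 + 141*(5 - 1*1/1000) = -63 + 141*(5 - 1/1000) = -63 + 141*(4999/1000) = -63 + 704859/1000 = 641859/1000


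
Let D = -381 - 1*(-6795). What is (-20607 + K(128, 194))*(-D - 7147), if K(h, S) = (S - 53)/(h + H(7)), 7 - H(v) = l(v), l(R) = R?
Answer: 35767883355/128 ≈ 2.7944e+8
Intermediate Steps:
H(v) = 7 - v
K(h, S) = (-53 + S)/h (K(h, S) = (S - 53)/(h + (7 - 1*7)) = (-53 + S)/(h + (7 - 7)) = (-53 + S)/(h + 0) = (-53 + S)/h)
D = 6414 (D = -381 + 6795 = 6414)
(-20607 + K(128, 194))*(-D - 7147) = (-20607 + (-53 + 194)/128)*(-1*6414 - 7147) = (-20607 + (1/128)*141)*(-6414 - 7147) = (-20607 + 141/128)*(-13561) = -2637555/128*(-13561) = 35767883355/128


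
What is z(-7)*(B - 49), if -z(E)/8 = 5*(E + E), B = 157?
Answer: 60480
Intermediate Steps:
z(E) = -80*E (z(E) = -40*(E + E) = -40*2*E = -80*E)
z(-7)*(B - 49) = (-80*(-7))*(157 - 49) = 560*108 = 60480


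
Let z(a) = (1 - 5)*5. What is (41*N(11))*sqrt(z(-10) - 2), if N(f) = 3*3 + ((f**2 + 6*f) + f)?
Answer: 8487*I*sqrt(22) ≈ 39808.0*I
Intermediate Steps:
z(a) = -20 (z(a) = -4*5 = -20)
N(f) = 9 + f**2 + 7*f (N(f) = 9 + (f**2 + 7*f) = 9 + f**2 + 7*f)
(41*N(11))*sqrt(z(-10) - 2) = (41*(9 + 11**2 + 7*11))*sqrt(-20 - 2) = (41*(9 + 121 + 77))*sqrt(-22) = (41*207)*(I*sqrt(22)) = 8487*(I*sqrt(22)) = 8487*I*sqrt(22)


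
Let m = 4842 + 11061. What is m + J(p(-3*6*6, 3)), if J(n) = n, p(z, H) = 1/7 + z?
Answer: 110566/7 ≈ 15795.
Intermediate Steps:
p(z, H) = 1/7 + z
m = 15903
m + J(p(-3*6*6, 3)) = 15903 + (1/7 - 3*6*6) = 15903 + (1/7 - 18*6) = 15903 + (1/7 - 108) = 15903 - 755/7 = 110566/7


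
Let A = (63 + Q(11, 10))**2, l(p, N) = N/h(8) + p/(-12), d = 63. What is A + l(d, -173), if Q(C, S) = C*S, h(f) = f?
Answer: 239217/8 ≈ 29902.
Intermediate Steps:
l(p, N) = -p/12 + N/8 (l(p, N) = N/8 + p/(-12) = N*(1/8) + p*(-1/12) = N/8 - p/12 = -p/12 + N/8)
A = 29929 (A = (63 + 11*10)**2 = (63 + 110)**2 = 173**2 = 29929)
A + l(d, -173) = 29929 + (-1/12*63 + (1/8)*(-173)) = 29929 + (-21/4 - 173/8) = 29929 - 215/8 = 239217/8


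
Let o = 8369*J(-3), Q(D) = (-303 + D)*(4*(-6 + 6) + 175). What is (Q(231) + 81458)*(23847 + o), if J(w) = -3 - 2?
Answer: -1239306284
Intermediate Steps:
J(w) = -5
Q(D) = -53025 + 175*D (Q(D) = (-303 + D)*(4*0 + 175) = (-303 + D)*(0 + 175) = (-303 + D)*175 = -53025 + 175*D)
o = -41845 (o = 8369*(-5) = -41845)
(Q(231) + 81458)*(23847 + o) = ((-53025 + 175*231) + 81458)*(23847 - 41845) = ((-53025 + 40425) + 81458)*(-17998) = (-12600 + 81458)*(-17998) = 68858*(-17998) = -1239306284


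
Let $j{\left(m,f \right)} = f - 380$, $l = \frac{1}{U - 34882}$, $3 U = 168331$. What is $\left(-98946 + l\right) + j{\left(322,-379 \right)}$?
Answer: $- \frac{6349712922}{63685} \approx -99705.0$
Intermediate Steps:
$U = \frac{168331}{3}$ ($U = \frac{1}{3} \cdot 168331 = \frac{168331}{3} \approx 56110.0$)
$l = \frac{3}{63685}$ ($l = \frac{1}{\frac{168331}{3} - 34882} = \frac{1}{\frac{63685}{3}} = \frac{3}{63685} \approx 4.7107 \cdot 10^{-5}$)
$j{\left(m,f \right)} = -380 + f$
$\left(-98946 + l\right) + j{\left(322,-379 \right)} = \left(-98946 + \frac{3}{63685}\right) - 759 = - \frac{6301376007}{63685} - 759 = - \frac{6349712922}{63685}$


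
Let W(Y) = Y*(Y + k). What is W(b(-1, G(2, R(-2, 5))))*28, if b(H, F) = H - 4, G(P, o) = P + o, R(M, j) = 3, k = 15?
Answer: -1400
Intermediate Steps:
b(H, F) = -4 + H
W(Y) = Y*(15 + Y) (W(Y) = Y*(Y + 15) = Y*(15 + Y))
W(b(-1, G(2, R(-2, 5))))*28 = ((-4 - 1)*(15 + (-4 - 1)))*28 = -5*(15 - 5)*28 = -5*10*28 = -50*28 = -1400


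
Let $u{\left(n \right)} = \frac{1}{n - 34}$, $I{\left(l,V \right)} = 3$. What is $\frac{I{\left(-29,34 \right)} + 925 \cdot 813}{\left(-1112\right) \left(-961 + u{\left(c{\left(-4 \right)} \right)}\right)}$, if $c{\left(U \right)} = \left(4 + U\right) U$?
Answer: $\frac{3196119}{4541825} \approx 0.70371$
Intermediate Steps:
$c{\left(U \right)} = U \left(4 + U\right)$
$u{\left(n \right)} = \frac{1}{-34 + n}$
$\frac{I{\left(-29,34 \right)} + 925 \cdot 813}{\left(-1112\right) \left(-961 + u{\left(c{\left(-4 \right)} \right)}\right)} = \frac{3 + 925 \cdot 813}{\left(-1112\right) \left(-961 + \frac{1}{-34 - 4 \left(4 - 4\right)}\right)} = \frac{3 + 752025}{\left(-1112\right) \left(-961 + \frac{1}{-34 - 0}\right)} = \frac{752028}{\left(-1112\right) \left(-961 + \frac{1}{-34 + 0}\right)} = \frac{752028}{\left(-1112\right) \left(-961 + \frac{1}{-34}\right)} = \frac{752028}{\left(-1112\right) \left(-961 - \frac{1}{34}\right)} = \frac{752028}{\left(-1112\right) \left(- \frac{32675}{34}\right)} = \frac{752028}{\frac{18167300}{17}} = 752028 \cdot \frac{17}{18167300} = \frac{3196119}{4541825}$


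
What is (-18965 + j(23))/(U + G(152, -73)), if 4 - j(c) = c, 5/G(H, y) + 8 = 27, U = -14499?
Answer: 90174/68869 ≈ 1.3094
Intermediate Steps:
G(H, y) = 5/19 (G(H, y) = 5/(-8 + 27) = 5/19)
j(c) = 4 - c
(-18965 + j(23))/(U + G(152, -73)) = (-18965 + (4 - 1*23))/(-14499 + 5/19) = (-18965 + (4 - 23))/(-275476/19) = (-18965 - 19)*(-19/275476) = -18984*(-19/275476) = 90174/68869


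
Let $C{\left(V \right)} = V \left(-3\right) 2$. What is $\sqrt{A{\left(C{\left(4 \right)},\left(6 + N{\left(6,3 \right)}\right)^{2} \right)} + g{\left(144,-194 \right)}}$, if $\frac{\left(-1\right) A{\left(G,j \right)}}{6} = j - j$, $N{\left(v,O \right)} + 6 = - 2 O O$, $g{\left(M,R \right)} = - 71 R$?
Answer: $\sqrt{13774} \approx 117.36$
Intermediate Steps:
$N{\left(v,O \right)} = -6 - 2 O^{2}$ ($N{\left(v,O \right)} = -6 + - 2 O O = -6 - 2 O^{2}$)
$C{\left(V \right)} = - 6 V$ ($C{\left(V \right)} = - 3 V 2 = - 6 V$)
$A{\left(G,j \right)} = 0$ ($A{\left(G,j \right)} = - 6 \left(j - j\right) = \left(-6\right) 0 = 0$)
$\sqrt{A{\left(C{\left(4 \right)},\left(6 + N{\left(6,3 \right)}\right)^{2} \right)} + g{\left(144,-194 \right)}} = \sqrt{0 - -13774} = \sqrt{0 + 13774} = \sqrt{13774}$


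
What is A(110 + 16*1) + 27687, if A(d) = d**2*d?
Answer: 2028063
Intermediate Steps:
A(d) = d**3
A(110 + 16*1) + 27687 = (110 + 16*1)**3 + 27687 = (110 + 16)**3 + 27687 = 126**3 + 27687 = 2000376 + 27687 = 2028063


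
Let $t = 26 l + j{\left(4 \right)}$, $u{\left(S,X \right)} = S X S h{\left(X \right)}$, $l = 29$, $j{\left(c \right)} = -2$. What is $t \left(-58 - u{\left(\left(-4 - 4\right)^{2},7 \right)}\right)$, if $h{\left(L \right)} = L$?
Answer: $-150973024$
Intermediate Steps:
$u{\left(S,X \right)} = S^{2} X^{2}$ ($u{\left(S,X \right)} = S X S X = S S X X = X S^{2} X = S^{2} X^{2}$)
$t = 752$ ($t = 26 \cdot 29 - 2 = 754 - 2 = 752$)
$t \left(-58 - u{\left(\left(-4 - 4\right)^{2},7 \right)}\right) = 752 \left(-58 - \left(\left(-4 - 4\right)^{2}\right)^{2} \cdot 7^{2}\right) = 752 \left(-58 - \left(\left(-8\right)^{2}\right)^{2} \cdot 49\right) = 752 \left(-58 - 64^{2} \cdot 49\right) = 752 \left(-58 - 4096 \cdot 49\right) = 752 \left(-58 - 200704\right) = 752 \left(-200762\right) = -150973024$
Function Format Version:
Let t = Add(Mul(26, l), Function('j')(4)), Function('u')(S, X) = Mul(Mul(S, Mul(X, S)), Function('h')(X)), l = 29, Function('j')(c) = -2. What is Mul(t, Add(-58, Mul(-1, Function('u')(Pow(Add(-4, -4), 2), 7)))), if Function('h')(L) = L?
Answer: -150973024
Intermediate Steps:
Function('u')(S, X) = Mul(Pow(S, 2), Pow(X, 2)) (Function('u')(S, X) = Mul(Mul(S, Mul(X, S)), X) = Mul(Mul(S, Mul(S, X)), X) = Mul(Mul(X, Pow(S, 2)), X) = Mul(Pow(S, 2), Pow(X, 2)))
t = 752 (t = Add(Mul(26, 29), -2) = Add(754, -2) = 752)
Mul(t, Add(-58, Mul(-1, Function('u')(Pow(Add(-4, -4), 2), 7)))) = Mul(752, Add(-58, Mul(-1, Mul(Pow(Pow(Add(-4, -4), 2), 2), Pow(7, 2))))) = Mul(752, Add(-58, Mul(-1, Mul(Pow(Pow(-8, 2), 2), 49)))) = Mul(752, Add(-58, Mul(-1, Mul(Pow(64, 2), 49)))) = Mul(752, Add(-58, Mul(-1, Mul(4096, 49)))) = Mul(752, Add(-58, Mul(-1, 200704))) = Mul(752, Add(-58, -200704)) = Mul(752, -200762) = -150973024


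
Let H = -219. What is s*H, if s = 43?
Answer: -9417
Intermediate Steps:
s*H = 43*(-219) = -9417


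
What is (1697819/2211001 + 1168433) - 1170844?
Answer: -5329025592/2211001 ≈ -2410.2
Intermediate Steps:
(1697819/2211001 + 1168433) - 1170844 = 2583408229252/2211001 - 1170844 = -5329025592/2211001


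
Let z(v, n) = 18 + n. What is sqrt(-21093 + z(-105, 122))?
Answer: I*sqrt(20953) ≈ 144.75*I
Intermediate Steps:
sqrt(-21093 + z(-105, 122)) = sqrt(-21093 + (18 + 122)) = sqrt(-21093 + 140) = sqrt(-20953) = I*sqrt(20953)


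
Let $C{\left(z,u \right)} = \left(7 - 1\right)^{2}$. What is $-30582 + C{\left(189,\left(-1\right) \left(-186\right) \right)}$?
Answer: $-30546$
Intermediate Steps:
$C{\left(z,u \right)} = 36$ ($C{\left(z,u \right)} = 6^{2} = 36$)
$-30582 + C{\left(189,\left(-1\right) \left(-186\right) \right)} = -30582 + 36 = -30546$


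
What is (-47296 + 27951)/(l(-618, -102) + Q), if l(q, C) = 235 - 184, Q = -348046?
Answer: 3869/69599 ≈ 0.055590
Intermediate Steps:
l(q, C) = 51
(-47296 + 27951)/(l(-618, -102) + Q) = (-47296 + 27951)/(51 - 348046) = -19345/(-347995) = -19345*(-1/347995) = 3869/69599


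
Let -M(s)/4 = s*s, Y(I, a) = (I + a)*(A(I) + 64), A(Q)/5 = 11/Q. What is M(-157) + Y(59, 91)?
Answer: -5242514/59 ≈ -88856.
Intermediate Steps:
A(Q) = 55/Q (A(Q) = 5*(11/Q) = 55/Q)
Y(I, a) = (64 + 55/I)*(I + a) (Y(I, a) = (I + a)*(55/I + 64) = (I + a)*(64 + 55/I) = (64 + 55/I)*(I + a))
M(s) = -4*s² (M(s) = -4*s*s = -4*s²)
M(-157) + Y(59, 91) = -4*(-157)² + (55 + 64*59 + 64*91 + 55*91/59) = -4*24649 + (55 + 3776 + 5824 + 55*91*(1/59)) = -98596 + (55 + 3776 + 5824 + 5005/59) = -98596 + 574650/59 = -5242514/59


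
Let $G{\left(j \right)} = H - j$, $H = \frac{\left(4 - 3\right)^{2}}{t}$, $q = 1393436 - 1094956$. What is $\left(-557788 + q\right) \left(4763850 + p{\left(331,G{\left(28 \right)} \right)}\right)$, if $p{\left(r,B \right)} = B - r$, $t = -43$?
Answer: $- \frac{53114086682496}{43} \approx -1.2352 \cdot 10^{12}$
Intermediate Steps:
$q = 298480$
$H = - \frac{1}{43}$ ($H = \frac{\left(4 - 3\right)^{2}}{-43} = 1^{2} \left(- \frac{1}{43}\right) = 1 \left(- \frac{1}{43}\right) = - \frac{1}{43} \approx -0.023256$)
$G{\left(j \right)} = - \frac{1}{43} - j$
$\left(-557788 + q\right) \left(4763850 + p{\left(331,G{\left(28 \right)} \right)}\right) = \left(-557788 + 298480\right) \left(4763850 - \frac{15438}{43}\right) = - 259308 \left(4763850 - \frac{15438}{43}\right) = \left(-259308\right) \frac{204830112}{43} = - \frac{53114086682496}{43}$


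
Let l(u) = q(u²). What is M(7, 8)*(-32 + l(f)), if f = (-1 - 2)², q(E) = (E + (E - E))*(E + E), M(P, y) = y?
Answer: 104720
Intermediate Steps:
q(E) = 2*E² (q(E) = (E + 0)*(2*E) = E*(2*E) = 2*E²)
f = 9 (f = (-3)² = 9)
l(u) = 2*u⁴ (l(u) = 2*(u²)² = 2*u⁴)
M(7, 8)*(-32 + l(f)) = 8*(-32 + 2*9⁴) = 8*(-32 + 2*6561) = 8*(-32 + 13122) = 8*13090 = 104720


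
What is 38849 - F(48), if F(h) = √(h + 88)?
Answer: 38849 - 2*√34 ≈ 38837.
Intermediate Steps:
F(h) = √(88 + h)
38849 - F(48) = 38849 - √(88 + 48) = 38849 - √136 = 38849 - 2*√34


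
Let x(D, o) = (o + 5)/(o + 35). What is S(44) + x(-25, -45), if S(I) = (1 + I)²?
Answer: 2029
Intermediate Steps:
x(D, o) = (5 + o)/(35 + o)
S(44) + x(-25, -45) = (1 + 44)² + (5 - 45)/(35 - 45) = 45² - 40/(-10) = 2025 - ⅒*(-40) = 2025 + 4 = 2029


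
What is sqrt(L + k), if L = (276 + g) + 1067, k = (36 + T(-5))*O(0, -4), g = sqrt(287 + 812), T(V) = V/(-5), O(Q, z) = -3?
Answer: sqrt(1232 + sqrt(1099)) ≈ 35.569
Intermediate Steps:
T(V) = -V/5 (T(V) = V*(-1/5) = -V/5)
g = sqrt(1099) ≈ 33.151
k = -111 (k = (36 - 1/5*(-5))*(-3) = (36 + 1)*(-3) = 37*(-3) = -111)
L = 1343 + sqrt(1099) (L = (276 + sqrt(1099)) + 1067 = 1343 + sqrt(1099) ≈ 1376.2)
sqrt(L + k) = sqrt((1343 + sqrt(1099)) - 111) = sqrt(1232 + sqrt(1099))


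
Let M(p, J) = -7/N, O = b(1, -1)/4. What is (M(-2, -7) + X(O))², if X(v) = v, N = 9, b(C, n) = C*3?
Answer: 1/1296 ≈ 0.00077160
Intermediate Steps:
b(C, n) = 3*C
O = ¾ (O = (3*1)/4 = 3*(¼) = ¾ ≈ 0.75000)
M(p, J) = -7/9
(M(-2, -7) + X(O))² = (-7/9 + ¾)² = (-1/36)² = 1/1296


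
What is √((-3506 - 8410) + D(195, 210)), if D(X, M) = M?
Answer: I*√11706 ≈ 108.19*I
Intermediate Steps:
√((-3506 - 8410) + D(195, 210)) = √((-3506 - 8410) + 210) = √(-11916 + 210) = √(-11706) = I*√11706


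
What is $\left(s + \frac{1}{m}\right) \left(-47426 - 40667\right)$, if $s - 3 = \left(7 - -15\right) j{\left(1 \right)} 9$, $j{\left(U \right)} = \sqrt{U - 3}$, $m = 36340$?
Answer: $- \frac{9603986953}{36340} - 17442414 i \sqrt{2} \approx -2.6428 \cdot 10^{5} - 2.4667 \cdot 10^{7} i$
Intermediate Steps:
$j{\left(U \right)} = \sqrt{-3 + U}$
$s = 3 + 198 i \sqrt{2}$ ($s = 3 + \left(7 - -15\right) \sqrt{-3 + 1} \cdot 9 = 3 + \left(7 + 15\right) \sqrt{-2} \cdot 9 = 3 + 22 i \sqrt{2} \cdot 9 = 3 + 198 i \sqrt{2} \approx 3.0 + 280.01 i$)
$\left(s + \frac{1}{m}\right) \left(-47426 - 40667\right) = \left(\left(3 + 198 i \sqrt{2}\right) + \frac{1}{36340}\right) \left(-47426 - 40667\right) = \left(\left(3 + 198 i \sqrt{2}\right) + \frac{1}{36340}\right) \left(-88093\right) = \left(\frac{109021}{36340} + 198 i \sqrt{2}\right) \left(-88093\right) = - \frac{9603986953}{36340} - 17442414 i \sqrt{2}$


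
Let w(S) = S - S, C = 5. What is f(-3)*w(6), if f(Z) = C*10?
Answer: 0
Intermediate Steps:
f(Z) = 50 (f(Z) = 5*10 = 50)
w(S) = 0
f(-3)*w(6) = 50*0 = 0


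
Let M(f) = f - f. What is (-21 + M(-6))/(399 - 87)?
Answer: -7/104 ≈ -0.067308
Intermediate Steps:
M(f) = 0
(-21 + M(-6))/(399 - 87) = (-21 + 0)/(399 - 87) = -21/312 = -21*1/312 = -7/104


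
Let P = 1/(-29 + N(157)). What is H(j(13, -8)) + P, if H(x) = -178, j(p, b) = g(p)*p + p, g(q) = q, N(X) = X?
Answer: -22783/128 ≈ -177.99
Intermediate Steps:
j(p, b) = p + p² (j(p, b) = p*p + p = p² + p = p + p²)
P = 1/128 (P = 1/(-29 + 157) = 1/128 ≈ 0.0078125)
H(j(13, -8)) + P = -178 + 1/128 = -22783/128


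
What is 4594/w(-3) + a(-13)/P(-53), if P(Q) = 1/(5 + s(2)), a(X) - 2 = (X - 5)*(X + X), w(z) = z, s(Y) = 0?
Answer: 2456/3 ≈ 818.67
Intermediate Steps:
a(X) = 2 + 2*X*(-5 + X) (a(X) = 2 + (X - 5)*(X + X) = 2 + (-5 + X)*(2*X) = 2 + 2*X*(-5 + X))
P(Q) = ⅕ (P(Q) = 1/(5 + 0) = 1/5 = ⅕)
4594/w(-3) + a(-13)/P(-53) = 4594/(-3) + (2 - 10*(-13) + 2*(-13)²)/(⅕) = 4594*(-⅓) + (2 + 130 + 2*169)*5 = -4594/3 + (2 + 130 + 338)*5 = -4594/3 + 470*5 = -4594/3 + 2350 = 2456/3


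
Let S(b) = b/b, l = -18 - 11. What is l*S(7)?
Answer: -29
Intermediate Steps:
l = -29
S(b) = 1
l*S(7) = -29*1 = -29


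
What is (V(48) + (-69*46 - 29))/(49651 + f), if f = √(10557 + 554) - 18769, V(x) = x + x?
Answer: -95950374/953686813 + 3107*√11111/953686813 ≈ -0.10027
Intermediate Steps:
V(x) = 2*x
f = -18769 + √11111 (f = √11111 - 18769 = -18769 + √11111 ≈ -18664.)
(V(48) + (-69*46 - 29))/(49651 + f) = (2*48 + (-69*46 - 29))/(49651 + (-18769 + √11111)) = (96 + (-3174 - 29))/(30882 + √11111) = (96 - 3203)/(30882 + √11111) = -3107/(30882 + √11111)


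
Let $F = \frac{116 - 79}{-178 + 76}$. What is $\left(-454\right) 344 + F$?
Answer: $- \frac{15929989}{102} \approx -1.5618 \cdot 10^{5}$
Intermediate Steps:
$F = - \frac{37}{102}$ ($F = \frac{37}{-102} = 37 \left(- \frac{1}{102}\right) = - \frac{37}{102} \approx -0.36275$)
$\left(-454\right) 344 + F = \left(-454\right) 344 - \frac{37}{102} = -156176 - \frac{37}{102} = - \frac{15929989}{102}$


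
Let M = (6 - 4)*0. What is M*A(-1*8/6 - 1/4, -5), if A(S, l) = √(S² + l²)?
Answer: 0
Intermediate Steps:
M = 0 (M = 2*0 = 0)
M*A(-1*8/6 - 1/4, -5) = 0*√((-1*8/6 - 1/4)² + (-5)²) = 0*√((-8*⅙ - 1*¼)² + 25) = 0*√((-4/3 - ¼)² + 25) = 0*√((-19/12)² + 25) = 0*√(361/144 + 25) = 0*√(3961/144) = 0*(√3961/12) = 0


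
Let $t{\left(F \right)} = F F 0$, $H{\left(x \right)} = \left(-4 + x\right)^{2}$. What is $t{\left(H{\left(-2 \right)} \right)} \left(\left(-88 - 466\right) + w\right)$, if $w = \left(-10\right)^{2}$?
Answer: $0$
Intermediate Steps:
$w = 100$
$t{\left(F \right)} = 0$ ($t{\left(F \right)} = F^{2} \cdot 0 = 0$)
$t{\left(H{\left(-2 \right)} \right)} \left(\left(-88 - 466\right) + w\right) = 0 \left(\left(-88 - 466\right) + 100\right) = 0 \left(-554 + 100\right) = 0 \left(-454\right) = 0$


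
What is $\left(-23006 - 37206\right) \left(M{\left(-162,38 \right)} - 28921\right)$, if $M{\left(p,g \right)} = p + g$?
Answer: $1748857540$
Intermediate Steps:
$M{\left(p,g \right)} = g + p$
$\left(-23006 - 37206\right) \left(M{\left(-162,38 \right)} - 28921\right) = \left(-23006 - 37206\right) \left(\left(38 - 162\right) - 28921\right) = - 60212 \left(-124 - 28921\right) = \left(-60212\right) \left(-29045\right) = 1748857540$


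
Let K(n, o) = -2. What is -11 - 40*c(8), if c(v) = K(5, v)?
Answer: 69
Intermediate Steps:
c(v) = -2
-11 - 40*c(8) = -11 - 40*(-2) = -11 + 80 = 69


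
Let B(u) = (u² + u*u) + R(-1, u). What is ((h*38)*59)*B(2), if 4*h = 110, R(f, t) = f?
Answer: 431585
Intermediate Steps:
h = 55/2 (h = (¼)*110 = 55/2 ≈ 27.500)
B(u) = -1 + 2*u² (B(u) = (u² + u*u) - 1 = (u² + u²) - 1 = 2*u² - 1 = -1 + 2*u²)
((h*38)*59)*B(2) = (((55/2)*38)*59)*(-1 + 2*2²) = (1045*59)*(-1 + 2*4) = 61655*(-1 + 8) = 61655*7 = 431585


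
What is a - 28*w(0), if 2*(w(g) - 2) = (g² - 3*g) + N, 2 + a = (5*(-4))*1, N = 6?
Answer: -162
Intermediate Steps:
a = -22 (a = -2 + (5*(-4))*1 = -2 - 20*1 = -2 - 20 = -22)
w(g) = 5 + g²/2 - 3*g/2 (w(g) = 2 + ((g² - 3*g) + 6)/2 = 2 + (6 + g² - 3*g)/2 = 2 + (3 + g²/2 - 3*g/2) = 5 + g²/2 - 3*g/2)
a - 28*w(0) = -22 - 28*(5 + (½)*0² - 3/2*0) = -22 - 28*(5 + (½)*0 + 0) = -22 - 28*(5 + 0 + 0) = -22 - 28*5 = -22 - 140 = -162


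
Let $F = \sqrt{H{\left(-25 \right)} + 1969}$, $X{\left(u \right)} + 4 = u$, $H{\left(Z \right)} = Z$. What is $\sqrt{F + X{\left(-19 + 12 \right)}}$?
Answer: $\sqrt{-11 + 18 \sqrt{6}} \approx 5.7525$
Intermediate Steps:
$X{\left(u \right)} = -4 + u$
$F = 18 \sqrt{6}$ ($F = \sqrt{-25 + 1969} = \sqrt{1944} = 18 \sqrt{6} \approx 44.091$)
$\sqrt{F + X{\left(-19 + 12 \right)}} = \sqrt{18 \sqrt{6} + \left(-4 + \left(-19 + 12\right)\right)} = \sqrt{18 \sqrt{6} - 11} = \sqrt{-11 + 18 \sqrt{6}}$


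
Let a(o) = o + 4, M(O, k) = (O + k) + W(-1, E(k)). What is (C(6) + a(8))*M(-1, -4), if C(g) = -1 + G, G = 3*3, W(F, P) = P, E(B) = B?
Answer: -180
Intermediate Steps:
G = 9
M(O, k) = O + 2*k (M(O, k) = (O + k) + k = O + 2*k)
a(o) = 4 + o
C(g) = 8 (C(g) = -1 + 9 = 8)
(C(6) + a(8))*M(-1, -4) = (8 + (4 + 8))*(-1 + 2*(-4)) = (8 + 12)*(-1 - 8) = 20*(-9) = -180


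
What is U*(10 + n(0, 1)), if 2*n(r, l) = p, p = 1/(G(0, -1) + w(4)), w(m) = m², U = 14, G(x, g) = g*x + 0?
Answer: 2247/16 ≈ 140.44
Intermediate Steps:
G(x, g) = g*x
p = 1/16 (p = 1/(-1*0 + 4²) = 1/(0 + 16) = 1/16 ≈ 0.062500)
n(r, l) = 1/32 (n(r, l) = (½)*(1/16) = 1/32)
U*(10 + n(0, 1)) = 14*(10 + 1/32) = 14*(321/32) = 2247/16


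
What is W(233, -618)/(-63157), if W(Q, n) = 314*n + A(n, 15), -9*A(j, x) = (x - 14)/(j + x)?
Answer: 1053120203/342753039 ≈ 3.0725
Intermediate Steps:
A(j, x) = -(-14 + x)/(9*(j + x)) (A(j, x) = -(x - 14)/(9*(j + x)) = -(-14 + x)/(9*(j + x)))
W(Q, n) = 314*n - 1/(9*(15 + n)) (W(Q, n) = 314*n + (14 - 1*15)/(9*(n + 15)) = 314*n + (14 - 15)/(9*(15 + n)) = 314*n + (1/9)*(-1)/(15 + n) = 314*n - 1/(9*(15 + n)))
W(233, -618)/(-63157) = ((-1 + 2826*(-618)*(15 - 618))/(9*(15 - 618)))/(-63157) = ((1/9)*(-1 + 2826*(-618)*(-603))/(-603))*(-1/63157) = ((1/9)*(-1/603)*(-1 + 1053120204))*(-1/63157) = ((1/9)*(-1/603)*1053120203)*(-1/63157) = -1053120203/5427*(-1/63157) = 1053120203/342753039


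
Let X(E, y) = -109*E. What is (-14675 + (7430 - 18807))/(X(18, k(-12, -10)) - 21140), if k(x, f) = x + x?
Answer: 13026/11551 ≈ 1.1277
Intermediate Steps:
k(x, f) = 2*x
(-14675 + (7430 - 18807))/(X(18, k(-12, -10)) - 21140) = (-14675 + (7430 - 18807))/(-109*18 - 21140) = (-14675 - 11377)/(-1962 - 21140) = -26052/(-23102) = -26052*(-1/23102) = 13026/11551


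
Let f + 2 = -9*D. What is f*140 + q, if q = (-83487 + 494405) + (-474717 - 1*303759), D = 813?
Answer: -1392218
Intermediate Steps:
f = -7319 (f = -2 - 9*813 = -2 - 7317 = -7319)
q = -367558 (q = 410918 + (-474717 - 303759) = 410918 - 778476 = -367558)
f*140 + q = -7319*140 - 367558 = -1024660 - 367558 = -1392218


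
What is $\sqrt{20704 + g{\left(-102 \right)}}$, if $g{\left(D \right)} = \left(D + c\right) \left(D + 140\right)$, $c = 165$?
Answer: $\sqrt{23098} \approx 151.98$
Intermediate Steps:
$g{\left(D \right)} = \left(140 + D\right) \left(165 + D\right)$ ($g{\left(D \right)} = \left(D + 165\right) \left(D + 140\right) = \left(165 + D\right) \left(140 + D\right) = \left(140 + D\right) \left(165 + D\right)$)
$\sqrt{20704 + g{\left(-102 \right)}} = \sqrt{20704 + \left(23100 + \left(-102\right)^{2} + 305 \left(-102\right)\right)} = \sqrt{20704 + \left(23100 + 10404 - 31110\right)} = \sqrt{20704 + 2394} = \sqrt{23098}$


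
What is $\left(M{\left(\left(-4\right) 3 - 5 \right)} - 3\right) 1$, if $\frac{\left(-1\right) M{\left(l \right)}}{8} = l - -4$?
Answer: $101$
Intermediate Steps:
$M{\left(l \right)} = -32 - 8 l$ ($M{\left(l \right)} = - 8 \left(l - -4\right) = - 8 \left(l + 4\right) = - 8 \left(4 + l\right) = -32 - 8 l$)
$\left(M{\left(\left(-4\right) 3 - 5 \right)} - 3\right) 1 = \left(\left(-32 - 8 \left(\left(-4\right) 3 - 5\right)\right) - 3\right) 1 = \left(\left(-32 - 8 \left(-12 - 5\right)\right) - 3\right) 1 = \left(\left(-32 - -136\right) - 3\right) 1 = \left(\left(-32 + 136\right) - 3\right) 1 = \left(104 - 3\right) 1 = 101 \cdot 1 = 101$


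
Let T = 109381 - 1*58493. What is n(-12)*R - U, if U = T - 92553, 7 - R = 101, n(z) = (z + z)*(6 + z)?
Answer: 28129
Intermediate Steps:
T = 50888 (T = 109381 - 58493 = 50888)
n(z) = 2*z*(6 + z) (n(z) = (2*z)*(6 + z) = 2*z*(6 + z))
R = -94 (R = 7 - 1*101 = 7 - 101 = -94)
U = -41665 (U = 50888 - 92553 = -41665)
n(-12)*R - U = (2*(-12)*(6 - 12))*(-94) - 1*(-41665) = (2*(-12)*(-6))*(-94) + 41665 = 144*(-94) + 41665 = -13536 + 41665 = 28129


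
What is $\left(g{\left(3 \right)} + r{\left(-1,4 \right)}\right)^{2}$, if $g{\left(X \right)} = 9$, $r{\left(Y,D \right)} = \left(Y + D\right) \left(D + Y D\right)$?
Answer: $81$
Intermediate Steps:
$r{\left(Y,D \right)} = \left(D + Y\right) \left(D + D Y\right)$
$\left(g{\left(3 \right)} + r{\left(-1,4 \right)}\right)^{2} = \left(9 + 4 \left(4 - 1 + \left(-1\right)^{2} + 4 \left(-1\right)\right)\right)^{2} = \left(9 + 4 \left(4 - 1 + 1 - 4\right)\right)^{2} = \left(9 + 4 \cdot 0\right)^{2} = \left(9 + 0\right)^{2} = 9^{2} = 81$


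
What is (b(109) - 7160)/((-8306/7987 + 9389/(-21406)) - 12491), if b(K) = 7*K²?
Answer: -109200803866/17948198199 ≈ -6.0842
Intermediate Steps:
(b(109) - 7160)/((-8306/7987 + 9389/(-21406)) - 12491) = (7*109² - 7160)/((-8306/7987 + 9389/(-21406)) - 12491) = (7*11881 - 7160)/((-8306*1/7987 + 9389*(-1/21406)) - 12491) = (83167 - 7160)/((-8306/7987 - 9389/21406) - 12491) = 76007/(-36112597/24424246 - 12491) = 76007/(-305119369383/24424246) = 76007*(-24424246/305119369383) = -109200803866/17948198199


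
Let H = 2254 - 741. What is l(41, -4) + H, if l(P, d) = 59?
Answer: 1572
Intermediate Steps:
H = 1513
l(41, -4) + H = 59 + 1513 = 1572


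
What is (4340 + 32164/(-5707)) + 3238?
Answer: 43215482/5707 ≈ 7572.4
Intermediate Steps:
(4340 + 32164/(-5707)) + 3238 = (4340 + 32164*(-1/5707)) + 3238 = (4340 - 32164/5707) + 3238 = 24736216/5707 + 3238 = 43215482/5707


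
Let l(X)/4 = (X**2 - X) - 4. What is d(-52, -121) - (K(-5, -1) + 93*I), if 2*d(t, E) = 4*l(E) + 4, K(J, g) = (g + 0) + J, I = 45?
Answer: 113887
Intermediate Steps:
l(X) = -16 - 4*X + 4*X**2 (l(X) = 4*((X**2 - X) - 4) = 4*(-4 + X**2 - X) = -16 - 4*X + 4*X**2)
K(J, g) = J + g (K(J, g) = g + J = J + g)
d(t, E) = -30 - 8*E + 8*E**2 (d(t, E) = (4*(-16 - 4*E + 4*E**2) + 4)/2 = ((-64 - 16*E + 16*E**2) + 4)/2 = (-60 - 16*E + 16*E**2)/2 = -30 - 8*E + 8*E**2)
d(-52, -121) - (K(-5, -1) + 93*I) = (-30 - 8*(-121) + 8*(-121)**2) - ((-5 - 1) + 93*45) = (-30 + 968 + 8*14641) - (-6 + 4185) = (-30 + 968 + 117128) - 1*4179 = 118066 - 4179 = 113887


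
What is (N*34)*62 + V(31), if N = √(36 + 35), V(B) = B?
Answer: 31 + 2108*√71 ≈ 17793.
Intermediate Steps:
N = √71 ≈ 8.4261
(N*34)*62 + V(31) = (√71*34)*62 + 31 = (34*√71)*62 + 31 = 2108*√71 + 31 = 31 + 2108*√71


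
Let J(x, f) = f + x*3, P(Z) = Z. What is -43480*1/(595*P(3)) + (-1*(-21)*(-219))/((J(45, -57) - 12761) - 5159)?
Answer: -153512189/6369594 ≈ -24.101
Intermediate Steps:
J(x, f) = f + 3*x
-43480*1/(595*P(3)) + (-1*(-21)*(-219))/((J(45, -57) - 12761) - 5159) = -43480/((3*(-35))*(-17)) + (-1*(-21)*(-219))/(((-57 + 3*45) - 12761) - 5159) = -43480/((-105*(-17))) + (21*(-219))/(((-57 + 135) - 12761) - 5159) = -43480/1785 - 4599/((78 - 12761) - 5159) = -43480*1/1785 - 4599/(-12683 - 5159) = -8696/357 - 4599/(-17842) = -8696/357 - 4599*(-1/17842) = -8696/357 + 4599/17842 = -153512189/6369594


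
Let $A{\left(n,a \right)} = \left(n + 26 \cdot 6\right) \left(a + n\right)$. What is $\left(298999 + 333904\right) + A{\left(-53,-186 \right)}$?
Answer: $608286$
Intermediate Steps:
$A{\left(n,a \right)} = \left(156 + n\right) \left(a + n\right)$ ($A{\left(n,a \right)} = \left(n + 156\right) \left(a + n\right) = \left(156 + n\right) \left(a + n\right)$)
$\left(298999 + 333904\right) + A{\left(-53,-186 \right)} = \left(298999 + 333904\right) + \left(\left(-53\right)^{2} + 156 \left(-186\right) + 156 \left(-53\right) - -9858\right) = 632903 + \left(2809 - 29016 - 8268 + 9858\right) = 632903 - 24617 = 608286$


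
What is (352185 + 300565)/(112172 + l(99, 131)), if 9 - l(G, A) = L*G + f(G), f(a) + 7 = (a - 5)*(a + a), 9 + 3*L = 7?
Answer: 326375/46821 ≈ 6.9707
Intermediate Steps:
L = -⅔ (L = -3 + (⅓)*7 = -3 + 7/3 = -⅔ ≈ -0.66667)
f(a) = -7 + 2*a*(-5 + a) (f(a) = -7 + (a - 5)*(a + a) = -7 + (-5 + a)*(2*a) = -7 + 2*a*(-5 + a))
l(G, A) = 16 - 2*G² + 32*G/3 (l(G, A) = 9 - (-2*G/3 + (-7 - 10*G + 2*G²)) = 9 - (-7 + 2*G² - 32*G/3) = 9 + (7 - 2*G² + 32*G/3) = 16 - 2*G² + 32*G/3)
(352185 + 300565)/(112172 + l(99, 131)) = (352185 + 300565)/(112172 + (16 - 2*99² + (32/3)*99)) = 652750/(112172 + (16 - 2*9801 + 1056)) = 652750/(112172 + (16 - 19602 + 1056)) = 652750/(112172 - 18530) = 652750/93642 = 652750*(1/93642) = 326375/46821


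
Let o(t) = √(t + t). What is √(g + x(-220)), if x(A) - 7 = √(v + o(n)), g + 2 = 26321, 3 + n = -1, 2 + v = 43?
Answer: √(26326 + √(41 + 2*I*√2)) ≈ 162.27 + 0.0007*I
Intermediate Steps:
v = 41 (v = -2 + 43 = 41)
n = -4 (n = -3 - 1 = -4)
g = 26319 (g = -2 + 26321 = 26319)
o(t) = √2*√t (o(t) = √(2*t) = √2*√t)
x(A) = 7 + √(41 + 2*I*√2) (x(A) = 7 + √(41 + √2*√(-4)) = 7 + √(41 + √2*(2*I)) = 7 + √(41 + 2*I*√2))
√(g + x(-220)) = √(26319 + (7 + √(41 + 2*I*√2))) = √(26326 + √(41 + 2*I*√2))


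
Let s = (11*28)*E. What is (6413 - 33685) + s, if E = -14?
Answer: -31584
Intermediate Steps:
s = -4312 (s = (11*28)*(-14) = 308*(-14) = -4312)
(6413 - 33685) + s = (6413 - 33685) - 4312 = -27272 - 4312 = -31584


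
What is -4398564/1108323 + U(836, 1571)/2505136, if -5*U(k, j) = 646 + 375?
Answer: -18365378907101/4627499744880 ≈ -3.9687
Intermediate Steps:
U(k, j) = -1021/5 (U(k, j) = -(646 + 375)/5 = -1/5*1021 = -1021/5)
-4398564/1108323 + U(836, 1571)/2505136 = -4398564/1108323 - 1021/5/2505136 = -4398564*1/1108323 - 1021/5*1/2505136 = -1466188/369441 - 1021/12525680 = -18365378907101/4627499744880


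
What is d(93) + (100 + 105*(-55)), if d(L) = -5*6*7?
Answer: -5885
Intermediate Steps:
d(L) = -210 (d(L) = -30*7 = -210)
d(93) + (100 + 105*(-55)) = -210 + (100 + 105*(-55)) = -210 + (100 - 5775) = -210 - 5675 = -5885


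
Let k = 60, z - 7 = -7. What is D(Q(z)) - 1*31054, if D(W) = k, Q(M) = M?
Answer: -30994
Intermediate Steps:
z = 0 (z = 7 - 7 = 0)
D(W) = 60
D(Q(z)) - 1*31054 = 60 - 1*31054 = 60 - 31054 = -30994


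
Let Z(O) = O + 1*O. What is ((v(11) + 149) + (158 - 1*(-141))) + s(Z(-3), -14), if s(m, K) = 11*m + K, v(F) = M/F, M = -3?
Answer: 4045/11 ≈ 367.73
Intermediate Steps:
v(F) = -3/F
Z(O) = 2*O (Z(O) = O + O = 2*O)
s(m, K) = K + 11*m
((v(11) + 149) + (158 - 1*(-141))) + s(Z(-3), -14) = ((-3/11 + 149) + (158 - 1*(-141))) + (-14 + 11*(2*(-3))) = ((-3*1/11 + 149) + (158 + 141)) + (-14 + 11*(-6)) = ((-3/11 + 149) + 299) + (-14 - 66) = (1636/11 + 299) - 80 = 4925/11 - 80 = 4045/11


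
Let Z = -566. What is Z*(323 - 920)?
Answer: 337902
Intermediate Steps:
Z*(323 - 920) = -566*(323 - 920) = -566*(-597) = 337902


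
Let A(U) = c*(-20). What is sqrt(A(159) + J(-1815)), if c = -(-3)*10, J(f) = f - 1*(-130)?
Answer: I*sqrt(2285) ≈ 47.802*I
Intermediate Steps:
J(f) = 130 + f (J(f) = f + 130 = 130 + f)
c = 30 (c = -3*(-10) = 30)
A(U) = -600 (A(U) = 30*(-20) = -600)
sqrt(A(159) + J(-1815)) = sqrt(-600 + (130 - 1815)) = sqrt(-600 - 1685) = sqrt(-2285) = I*sqrt(2285)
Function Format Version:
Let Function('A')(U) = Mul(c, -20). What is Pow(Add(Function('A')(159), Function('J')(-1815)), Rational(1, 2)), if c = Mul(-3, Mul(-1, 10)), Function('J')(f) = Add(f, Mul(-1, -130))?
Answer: Mul(I, Pow(2285, Rational(1, 2))) ≈ Mul(47.802, I)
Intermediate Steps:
Function('J')(f) = Add(130, f) (Function('J')(f) = Add(f, 130) = Add(130, f))
c = 30 (c = Mul(-3, -10) = 30)
Function('A')(U) = -600 (Function('A')(U) = Mul(30, -20) = -600)
Pow(Add(Function('A')(159), Function('J')(-1815)), Rational(1, 2)) = Pow(Add(-600, Add(130, -1815)), Rational(1, 2)) = Pow(Add(-600, -1685), Rational(1, 2)) = Pow(-2285, Rational(1, 2)) = Mul(I, Pow(2285, Rational(1, 2)))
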